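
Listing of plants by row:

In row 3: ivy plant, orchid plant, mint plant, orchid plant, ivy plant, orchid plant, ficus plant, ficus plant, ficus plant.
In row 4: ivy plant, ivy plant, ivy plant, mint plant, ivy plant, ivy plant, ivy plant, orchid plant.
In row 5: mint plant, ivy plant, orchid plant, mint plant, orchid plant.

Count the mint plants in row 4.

1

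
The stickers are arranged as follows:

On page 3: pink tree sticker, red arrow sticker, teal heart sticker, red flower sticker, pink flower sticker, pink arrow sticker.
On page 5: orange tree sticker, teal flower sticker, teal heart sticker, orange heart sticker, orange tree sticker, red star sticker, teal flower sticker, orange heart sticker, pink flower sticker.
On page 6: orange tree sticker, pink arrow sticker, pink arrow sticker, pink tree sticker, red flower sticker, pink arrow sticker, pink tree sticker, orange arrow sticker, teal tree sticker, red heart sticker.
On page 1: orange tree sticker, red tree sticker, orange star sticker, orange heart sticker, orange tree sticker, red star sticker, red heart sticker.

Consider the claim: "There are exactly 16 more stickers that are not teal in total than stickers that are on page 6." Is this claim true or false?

False

|stickers that are not teal| = 27.
|stickers on page 6| = 10.
The claim requires 27 − 10 (= 17) to equal 16, which does not hold.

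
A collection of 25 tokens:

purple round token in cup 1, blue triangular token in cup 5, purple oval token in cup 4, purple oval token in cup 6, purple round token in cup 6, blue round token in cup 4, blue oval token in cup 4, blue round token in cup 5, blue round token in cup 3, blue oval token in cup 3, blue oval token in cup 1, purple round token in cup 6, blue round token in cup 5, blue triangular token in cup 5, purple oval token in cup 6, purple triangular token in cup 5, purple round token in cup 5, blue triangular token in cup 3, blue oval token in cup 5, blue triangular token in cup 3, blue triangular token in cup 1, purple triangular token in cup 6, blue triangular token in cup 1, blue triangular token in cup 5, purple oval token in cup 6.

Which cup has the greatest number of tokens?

cup 5

Counts by cup: cup 5→8, cup 6→6, cup 1→4, cup 3→4, cup 4→3.
The maximum is 8, held uniquely by cup 5.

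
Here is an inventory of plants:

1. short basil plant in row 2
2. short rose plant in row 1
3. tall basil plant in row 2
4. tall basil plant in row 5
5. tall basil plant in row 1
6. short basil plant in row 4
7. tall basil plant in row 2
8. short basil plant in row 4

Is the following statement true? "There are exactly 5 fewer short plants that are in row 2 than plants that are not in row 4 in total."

There is 1 short plant in row 2.
There are 6 plants that are not in row 4.
The claim requires 6 − 1 (= 5) to equal 5, which holds.

True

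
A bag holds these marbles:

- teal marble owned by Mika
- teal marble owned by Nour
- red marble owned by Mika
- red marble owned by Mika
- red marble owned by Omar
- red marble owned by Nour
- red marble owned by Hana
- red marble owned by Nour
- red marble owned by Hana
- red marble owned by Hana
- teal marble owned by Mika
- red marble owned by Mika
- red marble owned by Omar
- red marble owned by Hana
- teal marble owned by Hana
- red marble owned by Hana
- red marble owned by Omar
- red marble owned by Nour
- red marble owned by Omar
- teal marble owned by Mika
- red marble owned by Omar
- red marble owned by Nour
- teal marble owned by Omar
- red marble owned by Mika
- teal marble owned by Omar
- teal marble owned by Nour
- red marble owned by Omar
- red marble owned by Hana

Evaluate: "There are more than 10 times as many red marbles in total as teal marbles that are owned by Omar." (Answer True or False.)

False

red marbles: 20.
teal marbles owned by Omar: 2.
The claim requires 20 > 10 × 2 = 20, which does not hold.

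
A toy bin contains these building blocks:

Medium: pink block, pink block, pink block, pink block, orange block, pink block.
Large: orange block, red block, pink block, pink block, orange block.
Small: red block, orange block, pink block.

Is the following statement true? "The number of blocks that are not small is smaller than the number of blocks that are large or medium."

False

blocks that are not small: 11.
blocks that are large or medium: 11.
The claim requires 11 < 11, which does not hold.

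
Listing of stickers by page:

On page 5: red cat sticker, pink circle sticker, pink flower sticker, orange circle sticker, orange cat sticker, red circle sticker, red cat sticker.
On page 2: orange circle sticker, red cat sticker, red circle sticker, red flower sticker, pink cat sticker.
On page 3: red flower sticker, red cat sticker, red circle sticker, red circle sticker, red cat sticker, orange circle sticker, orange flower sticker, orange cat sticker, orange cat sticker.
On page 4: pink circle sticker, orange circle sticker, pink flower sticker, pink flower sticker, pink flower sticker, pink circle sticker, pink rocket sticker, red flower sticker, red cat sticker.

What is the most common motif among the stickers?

Counts by motif: circle 11, cat 10, flower 8, rocket 1.
The maximum is 11, held uniquely by circle.

circle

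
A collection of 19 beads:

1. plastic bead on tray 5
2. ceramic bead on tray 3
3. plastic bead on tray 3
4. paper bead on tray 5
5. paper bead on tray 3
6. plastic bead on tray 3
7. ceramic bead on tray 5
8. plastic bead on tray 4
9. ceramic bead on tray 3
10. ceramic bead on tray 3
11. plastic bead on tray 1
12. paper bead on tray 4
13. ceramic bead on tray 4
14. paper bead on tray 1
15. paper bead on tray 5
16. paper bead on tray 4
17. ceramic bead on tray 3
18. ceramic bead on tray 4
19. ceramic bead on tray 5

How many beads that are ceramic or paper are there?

ceramic: 8; paper: 6; together 8 + 6 = 14.

14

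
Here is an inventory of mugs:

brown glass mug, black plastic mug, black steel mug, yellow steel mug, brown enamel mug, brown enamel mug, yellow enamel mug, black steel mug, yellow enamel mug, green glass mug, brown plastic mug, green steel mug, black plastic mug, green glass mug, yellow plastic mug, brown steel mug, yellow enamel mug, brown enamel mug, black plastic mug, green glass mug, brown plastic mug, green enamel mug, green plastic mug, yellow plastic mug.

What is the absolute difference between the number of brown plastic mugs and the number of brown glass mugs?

brown plastic mugs: 2. brown glass mugs: 1.
|2 − 1| = 2 − 1 = 1.

1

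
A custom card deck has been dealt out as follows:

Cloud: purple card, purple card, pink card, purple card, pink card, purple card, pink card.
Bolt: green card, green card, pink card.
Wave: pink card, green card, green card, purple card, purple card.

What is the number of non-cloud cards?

8

Total cards: 15; with the excluded value: 7; remaining 15 − 7 = 8.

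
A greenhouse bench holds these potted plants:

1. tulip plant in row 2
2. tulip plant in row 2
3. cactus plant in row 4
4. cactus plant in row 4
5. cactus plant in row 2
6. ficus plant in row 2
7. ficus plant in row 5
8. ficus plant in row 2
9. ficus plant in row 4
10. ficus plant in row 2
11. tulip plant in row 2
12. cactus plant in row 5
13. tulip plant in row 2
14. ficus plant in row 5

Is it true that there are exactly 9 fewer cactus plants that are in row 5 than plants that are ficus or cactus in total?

True

cactus plants in row 5: 1.
plants that are ficus or cactus: 10.
The claim requires 10 − 1 (= 9) to equal 9, which holds.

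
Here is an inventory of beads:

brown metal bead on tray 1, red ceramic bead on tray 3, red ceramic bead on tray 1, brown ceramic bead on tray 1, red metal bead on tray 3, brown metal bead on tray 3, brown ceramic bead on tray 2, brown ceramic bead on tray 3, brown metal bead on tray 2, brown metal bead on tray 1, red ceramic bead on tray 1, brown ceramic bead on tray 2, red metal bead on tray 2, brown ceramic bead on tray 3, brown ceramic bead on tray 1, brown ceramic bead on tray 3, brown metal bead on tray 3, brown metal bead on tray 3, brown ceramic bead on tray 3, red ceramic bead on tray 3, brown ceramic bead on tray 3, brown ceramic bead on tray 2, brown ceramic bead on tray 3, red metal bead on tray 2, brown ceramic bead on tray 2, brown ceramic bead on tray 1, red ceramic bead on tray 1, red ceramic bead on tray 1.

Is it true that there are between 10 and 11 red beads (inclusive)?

red beads: 9.
The claim requires 10 ≤ 9 ≤ 11, which does not hold.

False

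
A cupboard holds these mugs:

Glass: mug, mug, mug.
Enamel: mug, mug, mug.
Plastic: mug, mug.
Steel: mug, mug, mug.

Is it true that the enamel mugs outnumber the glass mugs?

enamel mugs: 3.
glass mugs: 3.
The claim requires 3 > 3, which does not hold.

False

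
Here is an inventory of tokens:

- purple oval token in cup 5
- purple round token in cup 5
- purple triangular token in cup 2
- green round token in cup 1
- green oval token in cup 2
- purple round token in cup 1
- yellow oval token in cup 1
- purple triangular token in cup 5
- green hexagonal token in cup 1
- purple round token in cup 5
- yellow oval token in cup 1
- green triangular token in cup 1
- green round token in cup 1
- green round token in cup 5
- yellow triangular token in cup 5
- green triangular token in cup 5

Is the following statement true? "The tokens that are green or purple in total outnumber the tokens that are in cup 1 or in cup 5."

False

tokens that are green or purple: 13.
tokens in cup 1 or in cup 5: 14.
The claim requires 13 > 14, which does not hold.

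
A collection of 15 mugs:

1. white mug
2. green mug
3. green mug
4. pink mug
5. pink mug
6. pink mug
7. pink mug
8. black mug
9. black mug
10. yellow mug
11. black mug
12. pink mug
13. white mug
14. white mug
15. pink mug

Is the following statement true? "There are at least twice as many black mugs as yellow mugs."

|black mugs| = 3.
|yellow mugs| = 1.
The claim requires 3 ≥ 2 × 1 = 2, which holds.

True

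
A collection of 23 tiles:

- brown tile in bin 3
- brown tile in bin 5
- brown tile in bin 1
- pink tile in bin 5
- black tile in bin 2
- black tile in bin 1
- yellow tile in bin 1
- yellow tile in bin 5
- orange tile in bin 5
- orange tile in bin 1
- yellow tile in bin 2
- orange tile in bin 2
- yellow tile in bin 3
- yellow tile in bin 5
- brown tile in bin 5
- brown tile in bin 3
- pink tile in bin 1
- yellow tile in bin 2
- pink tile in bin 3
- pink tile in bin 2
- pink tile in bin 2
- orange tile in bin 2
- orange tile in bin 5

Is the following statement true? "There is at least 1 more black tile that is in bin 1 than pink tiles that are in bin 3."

False

black tiles in bin 1: 1.
pink tiles in bin 3: 1.
The claim requires 1 − 1 = 0 ≥ 1, which does not hold.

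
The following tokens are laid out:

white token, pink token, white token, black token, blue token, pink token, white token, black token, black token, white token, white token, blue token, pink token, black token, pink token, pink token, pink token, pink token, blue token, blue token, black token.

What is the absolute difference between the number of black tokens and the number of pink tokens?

2

black tokens: 5. pink tokens: 7.
|5 − 7| = 7 − 5 = 2.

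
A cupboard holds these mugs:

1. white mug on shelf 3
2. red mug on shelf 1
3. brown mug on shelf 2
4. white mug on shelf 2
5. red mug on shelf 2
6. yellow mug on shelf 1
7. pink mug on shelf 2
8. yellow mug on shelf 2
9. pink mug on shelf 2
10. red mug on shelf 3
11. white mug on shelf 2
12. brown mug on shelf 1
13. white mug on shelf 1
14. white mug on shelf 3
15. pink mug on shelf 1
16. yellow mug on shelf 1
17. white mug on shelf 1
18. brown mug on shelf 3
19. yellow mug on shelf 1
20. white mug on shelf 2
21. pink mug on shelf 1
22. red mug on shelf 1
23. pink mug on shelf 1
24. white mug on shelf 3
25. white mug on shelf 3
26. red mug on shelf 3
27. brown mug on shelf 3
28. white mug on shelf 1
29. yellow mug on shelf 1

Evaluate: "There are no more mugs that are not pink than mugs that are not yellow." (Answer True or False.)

True

mugs that are not pink: 24.
mugs that are not yellow: 24.
The claim requires 24 ≤ 24, which holds.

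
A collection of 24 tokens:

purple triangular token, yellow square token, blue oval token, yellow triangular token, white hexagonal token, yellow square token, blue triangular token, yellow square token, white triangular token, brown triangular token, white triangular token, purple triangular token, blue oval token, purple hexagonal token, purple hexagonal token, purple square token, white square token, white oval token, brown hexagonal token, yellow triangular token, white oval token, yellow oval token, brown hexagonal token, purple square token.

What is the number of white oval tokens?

2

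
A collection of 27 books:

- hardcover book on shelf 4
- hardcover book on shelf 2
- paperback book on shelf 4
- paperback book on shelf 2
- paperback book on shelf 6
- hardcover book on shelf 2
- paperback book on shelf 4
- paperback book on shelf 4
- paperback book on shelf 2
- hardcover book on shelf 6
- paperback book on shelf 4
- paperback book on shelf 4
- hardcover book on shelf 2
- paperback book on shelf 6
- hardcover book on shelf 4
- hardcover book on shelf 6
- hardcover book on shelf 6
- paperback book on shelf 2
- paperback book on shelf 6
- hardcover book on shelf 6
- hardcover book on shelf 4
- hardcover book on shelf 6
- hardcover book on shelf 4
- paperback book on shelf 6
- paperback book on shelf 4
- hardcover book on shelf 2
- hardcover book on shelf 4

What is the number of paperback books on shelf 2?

3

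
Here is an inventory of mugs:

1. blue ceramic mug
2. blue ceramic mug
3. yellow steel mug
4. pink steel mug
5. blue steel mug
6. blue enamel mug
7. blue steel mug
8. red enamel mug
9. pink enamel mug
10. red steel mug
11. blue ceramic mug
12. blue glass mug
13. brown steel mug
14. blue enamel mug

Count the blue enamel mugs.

2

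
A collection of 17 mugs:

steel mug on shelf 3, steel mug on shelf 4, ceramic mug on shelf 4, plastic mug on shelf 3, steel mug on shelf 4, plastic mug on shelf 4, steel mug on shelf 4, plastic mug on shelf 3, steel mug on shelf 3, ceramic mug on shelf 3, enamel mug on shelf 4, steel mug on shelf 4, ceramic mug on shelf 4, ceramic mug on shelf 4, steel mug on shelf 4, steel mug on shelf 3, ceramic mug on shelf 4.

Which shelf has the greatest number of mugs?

shelf 4

Counts by shelf: shelf 4→11, shelf 3→6.
The maximum is 11, held uniquely by shelf 4.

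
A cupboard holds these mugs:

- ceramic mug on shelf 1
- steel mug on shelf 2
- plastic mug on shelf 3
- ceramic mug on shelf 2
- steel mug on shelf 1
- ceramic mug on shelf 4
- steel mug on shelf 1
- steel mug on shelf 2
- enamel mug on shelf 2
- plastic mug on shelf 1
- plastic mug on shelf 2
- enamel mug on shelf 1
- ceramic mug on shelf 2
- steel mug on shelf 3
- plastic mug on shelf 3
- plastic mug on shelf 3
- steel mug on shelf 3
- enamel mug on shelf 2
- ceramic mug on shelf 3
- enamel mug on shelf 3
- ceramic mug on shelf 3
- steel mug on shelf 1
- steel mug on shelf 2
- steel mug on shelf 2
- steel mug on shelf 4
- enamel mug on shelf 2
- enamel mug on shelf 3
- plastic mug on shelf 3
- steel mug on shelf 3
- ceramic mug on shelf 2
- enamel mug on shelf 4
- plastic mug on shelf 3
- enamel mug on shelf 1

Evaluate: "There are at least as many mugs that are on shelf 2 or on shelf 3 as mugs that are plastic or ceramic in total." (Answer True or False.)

There are 23 mugs on shelf 2 or on shelf 3.
There are 14 mugs that are plastic or ceramic.
The claim requires 23 ≥ 14, which holds.

True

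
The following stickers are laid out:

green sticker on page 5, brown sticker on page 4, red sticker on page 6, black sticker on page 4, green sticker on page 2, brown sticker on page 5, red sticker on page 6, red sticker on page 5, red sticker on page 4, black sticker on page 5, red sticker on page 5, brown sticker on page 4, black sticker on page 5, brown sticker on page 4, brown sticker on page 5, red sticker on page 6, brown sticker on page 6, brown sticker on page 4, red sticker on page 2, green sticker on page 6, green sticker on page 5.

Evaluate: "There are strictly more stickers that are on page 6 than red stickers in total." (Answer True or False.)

stickers on page 6: 5.
red stickers: 7.
The claim requires 5 > 7, which does not hold.

False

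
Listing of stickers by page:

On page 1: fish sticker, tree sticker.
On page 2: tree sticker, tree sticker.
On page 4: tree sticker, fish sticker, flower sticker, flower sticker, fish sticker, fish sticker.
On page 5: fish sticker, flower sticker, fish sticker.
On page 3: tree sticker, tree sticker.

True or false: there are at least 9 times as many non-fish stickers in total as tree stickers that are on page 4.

There are 9 non-fish stickers.
There is 1 tree sticker on page 4.
The claim requires 9 ≥ 9 × 1 = 9, which holds.

True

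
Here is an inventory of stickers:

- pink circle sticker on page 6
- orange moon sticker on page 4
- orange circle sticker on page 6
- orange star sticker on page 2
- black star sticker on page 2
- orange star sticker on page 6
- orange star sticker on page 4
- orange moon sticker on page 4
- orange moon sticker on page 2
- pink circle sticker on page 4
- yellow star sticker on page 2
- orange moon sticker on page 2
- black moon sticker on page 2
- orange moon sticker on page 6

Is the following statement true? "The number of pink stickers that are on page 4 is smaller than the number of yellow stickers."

There is 1 pink sticker on page 4.
There is 1 yellow sticker.
The claim requires 1 < 1, which does not hold.

False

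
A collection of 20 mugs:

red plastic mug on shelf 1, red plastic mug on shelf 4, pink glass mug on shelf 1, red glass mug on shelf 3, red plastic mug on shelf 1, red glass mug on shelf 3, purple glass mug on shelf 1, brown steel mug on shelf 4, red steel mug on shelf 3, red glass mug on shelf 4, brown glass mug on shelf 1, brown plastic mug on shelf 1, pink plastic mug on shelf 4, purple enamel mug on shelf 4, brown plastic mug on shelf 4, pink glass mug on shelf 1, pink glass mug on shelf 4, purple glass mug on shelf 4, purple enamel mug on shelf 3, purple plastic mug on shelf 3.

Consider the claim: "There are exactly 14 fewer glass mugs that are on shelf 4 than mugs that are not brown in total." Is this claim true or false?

False

glass mugs on shelf 4: 3.
mugs that are not brown: 16.
The claim requires 16 − 3 (= 13) to equal 14, which does not hold.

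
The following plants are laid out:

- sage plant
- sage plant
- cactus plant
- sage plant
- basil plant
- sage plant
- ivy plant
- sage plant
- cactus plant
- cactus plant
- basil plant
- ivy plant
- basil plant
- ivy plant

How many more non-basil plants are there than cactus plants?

non-basil plants: 11.
cactus plants: 3.
11 − 3 = 8.

8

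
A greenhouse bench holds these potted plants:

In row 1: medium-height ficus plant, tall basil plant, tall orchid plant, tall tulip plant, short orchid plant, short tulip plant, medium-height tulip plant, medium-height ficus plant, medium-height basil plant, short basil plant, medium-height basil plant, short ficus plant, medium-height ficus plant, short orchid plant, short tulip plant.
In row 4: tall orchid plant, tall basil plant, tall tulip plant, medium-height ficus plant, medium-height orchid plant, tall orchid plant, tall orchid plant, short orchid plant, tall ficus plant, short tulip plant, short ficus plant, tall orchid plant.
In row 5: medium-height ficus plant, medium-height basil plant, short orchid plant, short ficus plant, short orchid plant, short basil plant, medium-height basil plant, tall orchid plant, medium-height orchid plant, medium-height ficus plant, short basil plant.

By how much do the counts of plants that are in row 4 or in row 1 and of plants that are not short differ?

plants in row 4 or in row 1: 27. plants that are not short: 24.
|27 − 24| = 27 − 24 = 3.

3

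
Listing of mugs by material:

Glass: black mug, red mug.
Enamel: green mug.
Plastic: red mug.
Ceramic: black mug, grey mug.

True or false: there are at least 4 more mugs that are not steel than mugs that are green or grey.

There are 6 mugs that are not steel.
There are 2 mugs that are green or grey.
The claim requires 6 − 2 = 4 ≥ 4, which holds.

True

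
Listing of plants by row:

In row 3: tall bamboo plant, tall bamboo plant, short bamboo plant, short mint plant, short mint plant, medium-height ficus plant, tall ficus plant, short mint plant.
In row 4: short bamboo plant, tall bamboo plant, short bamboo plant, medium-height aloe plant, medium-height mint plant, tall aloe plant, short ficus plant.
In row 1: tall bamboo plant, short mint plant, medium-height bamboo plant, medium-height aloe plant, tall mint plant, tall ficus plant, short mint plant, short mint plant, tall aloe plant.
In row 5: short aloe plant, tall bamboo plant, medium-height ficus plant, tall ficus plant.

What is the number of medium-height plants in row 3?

1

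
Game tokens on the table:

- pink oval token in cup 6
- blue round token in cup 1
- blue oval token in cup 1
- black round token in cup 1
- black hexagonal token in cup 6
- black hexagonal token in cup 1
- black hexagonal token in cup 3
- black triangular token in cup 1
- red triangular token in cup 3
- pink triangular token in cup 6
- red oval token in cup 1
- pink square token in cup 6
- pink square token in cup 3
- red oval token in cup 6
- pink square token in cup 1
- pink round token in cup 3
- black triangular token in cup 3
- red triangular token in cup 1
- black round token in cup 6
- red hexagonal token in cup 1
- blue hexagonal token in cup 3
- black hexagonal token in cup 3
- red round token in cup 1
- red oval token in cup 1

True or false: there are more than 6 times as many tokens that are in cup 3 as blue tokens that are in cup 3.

True

|tokens in cup 3| = 7.
|blue tokens in cup 3| = 1.
The claim requires 7 > 6 × 1 = 6, which holds.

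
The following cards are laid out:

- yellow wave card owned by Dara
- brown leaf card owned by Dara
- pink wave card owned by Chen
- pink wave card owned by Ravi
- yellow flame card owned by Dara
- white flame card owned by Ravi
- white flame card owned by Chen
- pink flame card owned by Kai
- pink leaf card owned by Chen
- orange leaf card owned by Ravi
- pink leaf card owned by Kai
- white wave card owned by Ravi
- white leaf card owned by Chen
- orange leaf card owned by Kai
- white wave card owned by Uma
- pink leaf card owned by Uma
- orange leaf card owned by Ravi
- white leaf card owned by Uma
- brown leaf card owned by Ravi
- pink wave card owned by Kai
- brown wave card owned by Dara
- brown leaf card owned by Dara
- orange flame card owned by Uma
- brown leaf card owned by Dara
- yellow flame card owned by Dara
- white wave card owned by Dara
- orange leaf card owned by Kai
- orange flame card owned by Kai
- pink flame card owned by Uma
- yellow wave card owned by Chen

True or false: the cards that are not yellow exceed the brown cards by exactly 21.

True

cards that are not yellow: 26.
brown cards: 5.
The claim requires 26 − 5 (= 21) to equal 21, which holds.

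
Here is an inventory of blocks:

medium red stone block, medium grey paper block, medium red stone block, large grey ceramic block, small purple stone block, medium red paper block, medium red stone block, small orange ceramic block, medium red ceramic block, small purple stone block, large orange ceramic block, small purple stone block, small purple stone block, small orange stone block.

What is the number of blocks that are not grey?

Total blocks: 14; with the excluded value: 2; remaining 14 − 2 = 12.

12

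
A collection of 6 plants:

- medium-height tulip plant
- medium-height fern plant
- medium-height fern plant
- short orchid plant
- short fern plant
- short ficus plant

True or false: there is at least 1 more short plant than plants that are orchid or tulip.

True

short plants: 3.
plants that are orchid or tulip: 2.
The claim requires 3 − 2 = 1 ≥ 1, which holds.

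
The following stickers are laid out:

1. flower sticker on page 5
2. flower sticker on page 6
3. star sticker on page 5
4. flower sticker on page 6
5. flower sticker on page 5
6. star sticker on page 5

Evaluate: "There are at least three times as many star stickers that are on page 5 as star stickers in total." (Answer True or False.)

False

There are 2 star stickers on page 5.
There are 2 star stickers.
The claim requires 2 ≥ 3 × 2 = 6, which does not hold.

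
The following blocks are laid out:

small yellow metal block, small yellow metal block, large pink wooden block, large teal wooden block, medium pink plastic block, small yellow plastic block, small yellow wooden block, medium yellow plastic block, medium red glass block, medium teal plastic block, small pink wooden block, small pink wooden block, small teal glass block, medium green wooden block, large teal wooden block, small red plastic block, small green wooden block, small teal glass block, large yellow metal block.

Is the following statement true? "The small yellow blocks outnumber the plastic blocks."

|small yellow blocks| = 4.
|plastic blocks| = 5.
The claim requires 4 > 5, which does not hold.

False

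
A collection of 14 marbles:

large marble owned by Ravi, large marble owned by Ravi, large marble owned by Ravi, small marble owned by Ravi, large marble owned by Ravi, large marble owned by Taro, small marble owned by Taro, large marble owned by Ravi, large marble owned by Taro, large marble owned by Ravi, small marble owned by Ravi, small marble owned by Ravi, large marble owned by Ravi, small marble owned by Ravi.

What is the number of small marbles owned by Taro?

1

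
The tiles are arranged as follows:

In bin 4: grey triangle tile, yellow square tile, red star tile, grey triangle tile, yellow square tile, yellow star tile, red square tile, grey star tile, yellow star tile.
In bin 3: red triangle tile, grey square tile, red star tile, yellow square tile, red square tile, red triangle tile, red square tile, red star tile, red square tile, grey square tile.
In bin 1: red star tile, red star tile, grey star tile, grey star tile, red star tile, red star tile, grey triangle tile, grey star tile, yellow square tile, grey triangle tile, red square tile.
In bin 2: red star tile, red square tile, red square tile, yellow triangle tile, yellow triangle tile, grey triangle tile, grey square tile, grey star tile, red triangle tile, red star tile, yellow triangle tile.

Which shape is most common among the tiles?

star

Counts by shape: star 16, square 14, triangle 11.
The maximum is 16, held uniquely by star.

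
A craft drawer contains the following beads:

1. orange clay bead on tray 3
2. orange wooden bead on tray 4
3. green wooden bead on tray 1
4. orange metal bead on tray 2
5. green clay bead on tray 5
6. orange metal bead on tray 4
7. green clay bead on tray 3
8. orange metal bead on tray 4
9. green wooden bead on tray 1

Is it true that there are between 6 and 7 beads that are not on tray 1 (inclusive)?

There are 7 beads that are not on tray 1.
The claim requires 6 ≤ 7 ≤ 7, which holds.

True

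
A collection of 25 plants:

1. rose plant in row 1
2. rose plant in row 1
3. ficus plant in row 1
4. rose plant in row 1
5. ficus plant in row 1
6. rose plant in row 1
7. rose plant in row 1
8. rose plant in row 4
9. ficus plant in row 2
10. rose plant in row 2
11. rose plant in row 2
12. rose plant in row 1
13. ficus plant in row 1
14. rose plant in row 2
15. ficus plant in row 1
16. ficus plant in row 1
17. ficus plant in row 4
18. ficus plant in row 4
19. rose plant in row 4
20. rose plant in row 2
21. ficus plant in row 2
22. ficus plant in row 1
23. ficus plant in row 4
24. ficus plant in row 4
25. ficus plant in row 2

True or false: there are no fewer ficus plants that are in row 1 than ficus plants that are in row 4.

|ficus plants in row 1| = 6.
|ficus plants in row 4| = 4.
The claim requires 6 ≥ 4, which holds.

True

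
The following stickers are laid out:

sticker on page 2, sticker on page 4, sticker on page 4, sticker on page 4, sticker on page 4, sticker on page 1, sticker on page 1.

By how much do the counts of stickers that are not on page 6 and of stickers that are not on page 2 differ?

1

stickers that are not on page 6: 7. stickers that are not on page 2: 6.
|7 − 6| = 7 − 6 = 1.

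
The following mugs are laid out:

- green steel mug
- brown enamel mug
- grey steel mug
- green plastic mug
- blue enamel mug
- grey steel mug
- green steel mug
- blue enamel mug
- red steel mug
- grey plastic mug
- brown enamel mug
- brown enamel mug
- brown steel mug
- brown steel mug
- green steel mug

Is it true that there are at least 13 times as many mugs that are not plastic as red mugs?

|mugs that are not plastic| = 13.
|red mugs| = 1.
The claim requires 13 ≥ 13 × 1 = 13, which holds.

True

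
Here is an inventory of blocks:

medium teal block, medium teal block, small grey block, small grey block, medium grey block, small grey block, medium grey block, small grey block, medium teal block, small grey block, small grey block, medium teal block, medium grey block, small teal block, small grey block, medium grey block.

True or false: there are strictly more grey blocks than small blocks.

There are 11 grey blocks.
There are 8 small blocks.
The claim requires 11 > 8, which holds.

True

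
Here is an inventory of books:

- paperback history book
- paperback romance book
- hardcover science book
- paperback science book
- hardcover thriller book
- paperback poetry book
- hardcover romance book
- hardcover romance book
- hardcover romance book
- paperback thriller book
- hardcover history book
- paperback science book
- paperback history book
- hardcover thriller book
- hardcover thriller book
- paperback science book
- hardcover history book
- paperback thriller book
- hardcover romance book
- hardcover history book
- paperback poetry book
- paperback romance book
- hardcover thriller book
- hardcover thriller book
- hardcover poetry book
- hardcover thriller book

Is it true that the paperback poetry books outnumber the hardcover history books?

There are 2 paperback poetry books.
There are 3 hardcover history books.
The claim requires 2 > 3, which does not hold.

False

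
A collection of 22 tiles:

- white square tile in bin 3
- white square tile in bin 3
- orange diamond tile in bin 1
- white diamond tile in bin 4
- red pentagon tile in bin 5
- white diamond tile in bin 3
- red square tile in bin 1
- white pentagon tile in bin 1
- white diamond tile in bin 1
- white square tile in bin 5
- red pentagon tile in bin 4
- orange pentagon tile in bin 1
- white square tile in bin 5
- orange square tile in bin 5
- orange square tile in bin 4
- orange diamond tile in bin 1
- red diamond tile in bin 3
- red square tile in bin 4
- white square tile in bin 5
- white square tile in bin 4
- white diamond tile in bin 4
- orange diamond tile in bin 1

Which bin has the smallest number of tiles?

Counts by bin: bin 1→7, bin 4→6, bin 5→5, bin 3→4.
The minimum is 4, held uniquely by bin 3.

bin 3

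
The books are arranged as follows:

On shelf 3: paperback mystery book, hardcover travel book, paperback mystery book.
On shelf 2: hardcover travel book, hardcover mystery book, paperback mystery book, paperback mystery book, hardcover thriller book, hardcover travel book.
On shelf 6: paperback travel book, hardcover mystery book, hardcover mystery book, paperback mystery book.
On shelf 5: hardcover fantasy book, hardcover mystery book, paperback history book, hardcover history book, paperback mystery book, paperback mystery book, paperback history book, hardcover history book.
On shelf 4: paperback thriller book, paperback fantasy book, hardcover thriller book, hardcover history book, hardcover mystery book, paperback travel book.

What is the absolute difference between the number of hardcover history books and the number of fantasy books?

hardcover history books: 3. fantasy books: 2.
|3 − 2| = 3 − 2 = 1.

1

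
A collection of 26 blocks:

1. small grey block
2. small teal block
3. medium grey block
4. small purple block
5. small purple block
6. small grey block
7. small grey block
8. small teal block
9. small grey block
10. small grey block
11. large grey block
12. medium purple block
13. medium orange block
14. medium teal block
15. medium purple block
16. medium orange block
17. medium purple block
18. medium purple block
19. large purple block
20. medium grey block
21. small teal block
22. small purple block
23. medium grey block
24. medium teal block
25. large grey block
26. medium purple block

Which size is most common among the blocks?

medium

Counts by size: medium 12, small 11, large 3.
The maximum is 12, held uniquely by medium.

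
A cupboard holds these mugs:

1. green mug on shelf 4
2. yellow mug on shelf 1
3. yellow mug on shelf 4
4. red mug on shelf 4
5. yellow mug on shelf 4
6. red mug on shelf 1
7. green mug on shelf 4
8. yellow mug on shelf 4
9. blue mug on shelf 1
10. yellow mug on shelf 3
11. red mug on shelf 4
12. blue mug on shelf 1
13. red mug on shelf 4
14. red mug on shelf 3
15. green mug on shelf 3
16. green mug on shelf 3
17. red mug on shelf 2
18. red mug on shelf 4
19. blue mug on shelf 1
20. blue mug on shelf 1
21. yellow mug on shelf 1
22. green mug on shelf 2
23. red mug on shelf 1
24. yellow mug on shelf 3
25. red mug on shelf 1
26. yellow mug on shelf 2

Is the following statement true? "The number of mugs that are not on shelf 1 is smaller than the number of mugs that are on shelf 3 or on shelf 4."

There are 17 mugs that are not on shelf 1.
There are 14 mugs on shelf 3 or on shelf 4.
The claim requires 17 < 14, which does not hold.

False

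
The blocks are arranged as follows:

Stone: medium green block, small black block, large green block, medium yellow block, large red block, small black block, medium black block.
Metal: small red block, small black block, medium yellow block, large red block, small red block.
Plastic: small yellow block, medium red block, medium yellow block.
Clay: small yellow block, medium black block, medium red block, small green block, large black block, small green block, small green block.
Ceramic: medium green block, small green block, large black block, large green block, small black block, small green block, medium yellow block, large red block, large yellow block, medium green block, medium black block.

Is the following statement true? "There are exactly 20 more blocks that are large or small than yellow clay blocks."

|blocks that are large or small| = 21.
|yellow clay blocks| = 1.
The claim requires 21 − 1 (= 20) to equal 20, which holds.

True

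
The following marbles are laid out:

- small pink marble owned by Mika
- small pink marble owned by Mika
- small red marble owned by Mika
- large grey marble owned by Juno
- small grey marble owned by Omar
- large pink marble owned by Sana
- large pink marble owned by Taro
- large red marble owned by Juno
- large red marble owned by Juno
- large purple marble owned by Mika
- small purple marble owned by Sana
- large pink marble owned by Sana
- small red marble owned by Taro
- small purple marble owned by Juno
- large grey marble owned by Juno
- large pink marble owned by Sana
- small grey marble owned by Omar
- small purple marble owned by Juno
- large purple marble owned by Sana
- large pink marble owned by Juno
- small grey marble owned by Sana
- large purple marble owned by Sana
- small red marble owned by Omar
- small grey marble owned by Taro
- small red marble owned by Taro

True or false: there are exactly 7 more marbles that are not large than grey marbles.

marbles that are not large: 13.
grey marbles: 6.
The claim requires 13 − 6 (= 7) to equal 7, which holds.

True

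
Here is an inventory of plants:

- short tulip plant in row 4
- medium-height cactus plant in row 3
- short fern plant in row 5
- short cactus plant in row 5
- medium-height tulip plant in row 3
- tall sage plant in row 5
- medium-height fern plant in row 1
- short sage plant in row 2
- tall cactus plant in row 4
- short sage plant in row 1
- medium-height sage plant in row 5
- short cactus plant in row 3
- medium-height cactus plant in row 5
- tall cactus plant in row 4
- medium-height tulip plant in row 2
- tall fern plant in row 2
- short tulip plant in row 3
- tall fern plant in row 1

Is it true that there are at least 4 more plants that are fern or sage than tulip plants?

True

There are 8 plants that are fern or sage.
There are 4 tulip plants.
The claim requires 8 − 4 = 4 ≥ 4, which holds.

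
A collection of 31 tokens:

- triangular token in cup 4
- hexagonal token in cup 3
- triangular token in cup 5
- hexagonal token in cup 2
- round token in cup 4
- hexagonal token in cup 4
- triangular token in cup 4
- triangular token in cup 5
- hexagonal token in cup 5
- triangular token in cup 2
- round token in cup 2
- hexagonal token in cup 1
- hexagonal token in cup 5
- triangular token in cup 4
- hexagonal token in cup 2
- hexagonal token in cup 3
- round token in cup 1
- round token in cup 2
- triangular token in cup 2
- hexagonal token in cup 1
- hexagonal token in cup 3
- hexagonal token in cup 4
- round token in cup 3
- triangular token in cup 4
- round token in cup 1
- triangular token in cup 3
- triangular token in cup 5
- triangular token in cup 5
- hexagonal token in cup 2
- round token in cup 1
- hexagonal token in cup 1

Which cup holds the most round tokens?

cup 1

Counts by cup (restricted to round tokens): cup 1→3, cup 2→2, cup 4→1, cup 3→1, cup 5→0.
The maximum is 3, held uniquely by cup 1.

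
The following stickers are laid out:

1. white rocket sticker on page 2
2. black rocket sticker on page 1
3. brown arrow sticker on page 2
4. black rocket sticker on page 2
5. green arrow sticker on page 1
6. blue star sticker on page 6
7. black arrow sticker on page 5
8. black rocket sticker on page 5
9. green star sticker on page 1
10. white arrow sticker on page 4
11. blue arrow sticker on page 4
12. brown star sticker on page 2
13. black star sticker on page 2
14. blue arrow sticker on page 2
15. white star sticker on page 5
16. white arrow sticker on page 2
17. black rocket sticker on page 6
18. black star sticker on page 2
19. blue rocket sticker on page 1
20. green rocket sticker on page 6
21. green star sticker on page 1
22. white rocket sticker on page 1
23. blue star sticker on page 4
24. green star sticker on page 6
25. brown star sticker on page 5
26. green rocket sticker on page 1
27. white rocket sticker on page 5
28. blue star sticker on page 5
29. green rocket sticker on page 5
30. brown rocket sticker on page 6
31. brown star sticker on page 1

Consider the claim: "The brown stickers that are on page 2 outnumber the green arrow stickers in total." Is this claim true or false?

True

|brown stickers on page 2| = 2.
|green arrow stickers| = 1.
The claim requires 2 > 1, which holds.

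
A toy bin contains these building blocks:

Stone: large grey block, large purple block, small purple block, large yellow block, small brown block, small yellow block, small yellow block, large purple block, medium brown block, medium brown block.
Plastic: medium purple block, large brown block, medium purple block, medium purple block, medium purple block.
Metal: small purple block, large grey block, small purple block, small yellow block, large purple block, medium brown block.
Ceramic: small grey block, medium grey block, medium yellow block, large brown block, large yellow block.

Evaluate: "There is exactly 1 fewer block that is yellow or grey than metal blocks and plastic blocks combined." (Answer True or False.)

True

blocks that are yellow or grey: 10.
metal blocks: 6; plastic blocks: 5; combined: 6 + 5 = 11.
The claim requires 11 − 10 (= 1) to equal 1, which holds.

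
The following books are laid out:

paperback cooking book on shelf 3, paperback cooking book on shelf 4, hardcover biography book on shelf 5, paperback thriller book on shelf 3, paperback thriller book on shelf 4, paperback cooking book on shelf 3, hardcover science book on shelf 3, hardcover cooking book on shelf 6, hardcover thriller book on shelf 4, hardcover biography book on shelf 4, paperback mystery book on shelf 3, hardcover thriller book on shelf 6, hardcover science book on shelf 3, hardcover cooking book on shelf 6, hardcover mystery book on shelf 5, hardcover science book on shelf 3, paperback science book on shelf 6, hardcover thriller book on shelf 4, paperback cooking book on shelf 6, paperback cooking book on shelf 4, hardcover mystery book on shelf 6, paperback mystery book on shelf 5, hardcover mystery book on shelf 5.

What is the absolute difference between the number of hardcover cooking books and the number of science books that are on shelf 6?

hardcover cooking books: 2. science books on shelf 6: 1.
|2 − 1| = 2 − 1 = 1.

1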